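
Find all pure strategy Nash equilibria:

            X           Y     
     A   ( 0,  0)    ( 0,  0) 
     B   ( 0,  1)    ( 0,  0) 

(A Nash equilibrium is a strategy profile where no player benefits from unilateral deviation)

Nash equilibrium: (A, X), (A, Y), (B, X)

Work:
Best responses:
  P1 vs X: payoffs [0, 0] → best response A/B (payoff 0)
  P1 vs Y: payoffs [0, 0] → best response A/B (payoff 0)
  P2 vs A: payoffs [0, 0] → best response X/Y (payoff 0)
  P2 vs B: payoffs [1, 0] → best response X (payoff 1)
Mutual best responses: (A,X), (A,Y), (B,X) → Nash equilibria.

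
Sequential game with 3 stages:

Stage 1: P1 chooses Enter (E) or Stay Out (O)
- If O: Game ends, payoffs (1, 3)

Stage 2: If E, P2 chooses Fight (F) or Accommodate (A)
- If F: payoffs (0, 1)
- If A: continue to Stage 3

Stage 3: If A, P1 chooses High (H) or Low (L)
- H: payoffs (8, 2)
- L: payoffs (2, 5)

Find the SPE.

SPE: (E, A, H); Outcome (8, 2)

Work:
Stage 3: P1 chooses H (8 vs 2)
Stage 2: P2: F->1, A->2 (anticipating H). Choose A
Stage 1: P1: O->1, E->8 (anticipating A, H). Choose E
SPE path: E -> A -> H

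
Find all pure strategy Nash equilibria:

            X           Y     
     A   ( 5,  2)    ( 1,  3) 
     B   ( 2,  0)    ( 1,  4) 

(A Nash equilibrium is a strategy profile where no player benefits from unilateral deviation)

Nash equilibrium: (A, Y), (B, Y)

Work:
Best responses:
  P1 vs X: payoffs [5, 2] → best response A (payoff 5)
  P1 vs Y: payoffs [1, 1] → best response A/B (payoff 1)
  P2 vs A: payoffs [2, 3] → best response Y (payoff 3)
  P2 vs B: payoffs [0, 4] → best response Y (payoff 4)
Mutual best responses: (A,Y), (B,Y) → Nash equilibria.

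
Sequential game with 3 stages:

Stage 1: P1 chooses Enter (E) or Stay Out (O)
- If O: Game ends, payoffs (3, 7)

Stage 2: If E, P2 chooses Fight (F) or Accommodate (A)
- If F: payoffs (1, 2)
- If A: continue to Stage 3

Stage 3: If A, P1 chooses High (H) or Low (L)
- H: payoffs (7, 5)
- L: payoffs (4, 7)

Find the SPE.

SPE: (E, A, H); Outcome (7, 5)

Work:
Stage 3: P1 chooses H (7 vs 4)
Stage 2: P2: F->2, A->5 (anticipating H). Choose A
Stage 1: P1: O->3, E->7 (anticipating A, H). Choose E
SPE path: E -> A -> H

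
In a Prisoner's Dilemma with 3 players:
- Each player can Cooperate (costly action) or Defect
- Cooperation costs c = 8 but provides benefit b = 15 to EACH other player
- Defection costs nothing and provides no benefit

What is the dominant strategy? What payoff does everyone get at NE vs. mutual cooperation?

Dominant: Defect; NE payoff = 0; Coop payoff = 22

Work:
Defect dominates (saves cost c = 8, benefit to others is external)
NE: All defect → everyone gets 0
If all cooperate: each receives (2)×15 - 8 = 22
Social dilemma: 22 > 0 but NE gives 0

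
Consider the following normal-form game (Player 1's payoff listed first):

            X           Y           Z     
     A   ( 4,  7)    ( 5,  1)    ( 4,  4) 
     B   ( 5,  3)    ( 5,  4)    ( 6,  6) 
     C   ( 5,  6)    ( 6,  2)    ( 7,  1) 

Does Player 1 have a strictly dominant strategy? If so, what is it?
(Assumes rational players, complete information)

No strictly dominant strategy exists for Player 1

Work:
A strategy strictly dominates another if it gives a strictly higher payoff against every opponent action. Compare each pair of P1's strategies column-by-column:
  A vs B: [4 vs 5, 5 vs 5, 4 vs 6] → A does not strictly dominate B (column X: 4 ≤ 5)
  A vs C: [4 vs 5, 5 vs 6, 4 vs 7] → A does not strictly dominate C (column X: 4 ≤ 5)
  B vs A: [5 vs 4, 5 vs 5, 6 vs 4] → B does not strictly dominate A (column Y: 5 ≤ 5)
  B vs C: [5 vs 5, 5 vs 6, 6 vs 7] → B does not strictly dominate C (column X: 5 ≤ 5)
  C vs A: [5 vs 4, 6 vs 5, 7 vs 4] → C strictly dominates A
  C vs B: [5 vs 5, 6 vs 5, 7 vs 6] → C does not strictly dominate B (column X: 5 ≤ 5)
No single strategy strictly dominates all others → no strictly dominant strategy.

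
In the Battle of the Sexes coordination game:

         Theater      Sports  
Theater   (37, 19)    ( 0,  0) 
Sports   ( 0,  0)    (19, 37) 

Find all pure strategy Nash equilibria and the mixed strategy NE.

Pure NE: (Theater, Theater) and (Sports, Sports); Mixed NE: p = 0.6607, q = 0.3393

Work:
Check pure NE:
(Theater, Theater): (37, 19) - no unilateral deviation beneficial
(Sports, Sports): (19, 37) - no unilateral deviation beneficial
Mixed NE: P1 plays Theater with p = 0.6607, P2 plays Theater with q = 0.3393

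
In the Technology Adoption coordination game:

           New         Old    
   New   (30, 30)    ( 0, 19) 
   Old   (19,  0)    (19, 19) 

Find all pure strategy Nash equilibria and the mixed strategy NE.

Pure NE: (New, New) and (Old, Old); Mixed NE: p = 0.6333, q = 0.6333

Work:
Check pure NE:
(New, New): (30, 30) - no unilateral deviation beneficial
(Old, Old): (19, 19) - no unilateral deviation beneficial
Mixed NE: P1 plays New with p = 0.6333, P2 plays New with q = 0.6333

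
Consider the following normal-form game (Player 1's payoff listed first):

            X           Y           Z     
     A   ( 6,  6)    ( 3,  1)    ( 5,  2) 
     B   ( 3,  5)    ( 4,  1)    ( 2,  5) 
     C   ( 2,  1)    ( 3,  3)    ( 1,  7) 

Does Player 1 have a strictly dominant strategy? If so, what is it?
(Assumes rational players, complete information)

No strictly dominant strategy exists for Player 1

Work:
A strategy strictly dominates another if it gives a strictly higher payoff against every opponent action. Compare each pair of P1's strategies column-by-column:
  A vs B: [6 vs 3, 3 vs 4, 5 vs 2] → A does not strictly dominate B (column Y: 3 ≤ 4)
  A vs C: [6 vs 2, 3 vs 3, 5 vs 1] → A does not strictly dominate C (column Y: 3 ≤ 3)
  B vs A: [3 vs 6, 4 vs 3, 2 vs 5] → B does not strictly dominate A (column X: 3 ≤ 6)
  B vs C: [3 vs 2, 4 vs 3, 2 vs 1] → B strictly dominates C
  C vs A: [2 vs 6, 3 vs 3, 1 vs 5] → C does not strictly dominate A (column X: 2 ≤ 6)
  C vs B: [2 vs 3, 3 vs 4, 1 vs 2] → C does not strictly dominate B (column X: 2 ≤ 3)
No single strategy strictly dominates all others → no strictly dominant strategy.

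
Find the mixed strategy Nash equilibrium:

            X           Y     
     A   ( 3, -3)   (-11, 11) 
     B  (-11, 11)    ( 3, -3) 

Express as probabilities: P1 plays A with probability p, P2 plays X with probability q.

p = 0.5, q = 0.5

Work:
Find probabilities that make opponent indifferent:
P2 chooses q to make P1 indifferent between A and B
P1 chooses p to make P2 indifferent between X and Y
Mixed NE: P1 plays (A: 0.5, B: 0.5), P2 plays (X: 0.5, Y: 0.5)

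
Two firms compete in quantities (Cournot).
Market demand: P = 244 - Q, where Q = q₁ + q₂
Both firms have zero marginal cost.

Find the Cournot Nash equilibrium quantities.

q₁* = q₂* = 81.33; P* = 81.33

Work:
Profit: π_i = P·q_i = (a - q_i - q_j)·q_i
FOC: ∂π_i/∂q_i = a - 2q_i - q_j = 0
Reaction function: q_i = (244 - q_j)/2
Symmetry: q* = 244/3 = 81.33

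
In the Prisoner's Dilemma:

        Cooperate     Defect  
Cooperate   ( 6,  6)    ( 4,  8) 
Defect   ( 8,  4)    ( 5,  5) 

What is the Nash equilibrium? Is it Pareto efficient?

(Defect, Defect) is NE; not Pareto efficient

Work:
Defect dominates Cooperate for both players:
If P2 cooperates: Defect (8) > Cooperate (6)
If P2 defects: Defect (5) > Cooperate (4)
NE: (Defect, Defect) with payoff (5, 5)
But (Cooperate, Cooperate) = (6, 6) Pareto dominates (5, 5)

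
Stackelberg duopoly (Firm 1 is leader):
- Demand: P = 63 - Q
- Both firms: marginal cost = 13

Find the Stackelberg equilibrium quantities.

q₁* (leader) = 25.0, q₂* (follower) = 12.5

Work:
Follower's reaction: q₂ = (a - c - q₁)/2
Leader substitutes: π₁ = q₁·(a - q₁ - (a-c-q₁)/2 - c)
FOC: q₁* = (63 - 13)/2 = 25.00
Then: q₂* = (63 - 13 - 25.0)/2 = 12.50
Leader has first-mover advantage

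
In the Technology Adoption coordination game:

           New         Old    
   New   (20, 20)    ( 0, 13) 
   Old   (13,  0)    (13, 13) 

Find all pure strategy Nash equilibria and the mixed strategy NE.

Pure NE: (New, New) and (Old, Old); Mixed NE: p = 0.65, q = 0.65

Work:
Check pure NE:
(New, New): (20, 20) - no unilateral deviation beneficial
(Old, Old): (13, 13) - no unilateral deviation beneficial
Mixed NE: P1 plays New with p = 0.65, P2 plays New with q = 0.65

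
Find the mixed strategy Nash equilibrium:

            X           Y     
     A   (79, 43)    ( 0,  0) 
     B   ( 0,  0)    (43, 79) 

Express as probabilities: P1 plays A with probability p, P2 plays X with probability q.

p = 0.6475, q = 0.3525

Work:
Find probabilities that make opponent indifferent:
P2 chooses q to make P1 indifferent between A and B
P1 chooses p to make P2 indifferent between X and Y
Mixed NE: P1 plays (A: 0.6475, B: 0.3525), P2 plays (X: 0.3525, Y: 0.6475)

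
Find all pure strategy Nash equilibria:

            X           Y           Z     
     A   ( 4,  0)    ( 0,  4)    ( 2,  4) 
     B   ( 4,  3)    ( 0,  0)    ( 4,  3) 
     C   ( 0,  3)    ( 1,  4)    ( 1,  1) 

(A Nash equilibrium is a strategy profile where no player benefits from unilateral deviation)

Nash equilibrium: (B, X), (B, Z), (C, Y)

Work:
Best responses:
  P1 vs X: payoffs [4, 4, 0] → best response A/B (payoff 4)
  P1 vs Y: payoffs [0, 0, 1] → best response C (payoff 1)
  P1 vs Z: payoffs [2, 4, 1] → best response B (payoff 4)
  P2 vs A: payoffs [0, 4, 4] → best response Y/Z (payoff 4)
  P2 vs B: payoffs [3, 0, 3] → best response X/Z (payoff 3)
  P2 vs C: payoffs [3, 4, 1] → best response Y (payoff 4)
Mutual best responses: (B,X), (B,Z), (C,Y) → Nash equilibria.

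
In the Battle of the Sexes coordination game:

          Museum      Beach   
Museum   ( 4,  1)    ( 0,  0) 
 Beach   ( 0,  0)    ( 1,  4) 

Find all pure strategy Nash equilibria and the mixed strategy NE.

Pure NE: (Museum, Museum) and (Beach, Beach); Mixed NE: p = 0.8, q = 0.2

Work:
Check pure NE:
(Museum, Museum): (4, 1) - no unilateral deviation beneficial
(Beach, Beach): (1, 4) - no unilateral deviation beneficial
Mixed NE: P1 plays Museum with p = 0.8, P2 plays Museum with q = 0.2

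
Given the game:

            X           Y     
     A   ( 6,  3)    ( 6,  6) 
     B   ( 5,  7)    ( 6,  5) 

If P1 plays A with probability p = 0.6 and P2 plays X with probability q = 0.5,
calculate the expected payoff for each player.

E[P1] = 5.8, E[P2] = 5.1

Work:
E[P1] = p·q·π₁(A,X) + p·(1-q)·π₁(A,Y) + (1-p)·q·π₁(B,X) + (1-p)·(1-q)·π₁(B,Y)
= 0.6·0.5·6 + 0.6·0.5·6 + 0.4·0.5·5 + 0.4·0.5·6
= 5.8

E[P2] = 5.1 (similar calculation)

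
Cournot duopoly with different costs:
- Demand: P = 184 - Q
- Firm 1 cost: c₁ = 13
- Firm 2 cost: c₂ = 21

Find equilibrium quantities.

q₁* = 59.67, q₂* = 51.67

Work:
Reaction: q₁ = (184 - 13 - q₂)/2
Reaction: q₂ = (184 - 21 - q₁)/2
Solve simultaneously:
q₁* = (184 - 2×13 + 21)/3 = 59.67
q₂* = (184 - 2×21 + 13)/3 = 51.67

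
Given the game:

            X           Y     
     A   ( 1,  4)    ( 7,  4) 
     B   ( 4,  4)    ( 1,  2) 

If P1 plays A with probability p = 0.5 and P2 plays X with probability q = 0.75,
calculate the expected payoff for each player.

E[P1] = 2.875, E[P2] = 3.75

Work:
E[P1] = p·q·π₁(A,X) + p·(1-q)·π₁(A,Y) + (1-p)·q·π₁(B,X) + (1-p)·(1-q)·π₁(B,Y)
= 0.5·0.75·1 + 0.5·0.25·7 + 0.5·0.75·4 + 0.5·0.25·1
= 2.875

E[P2] = 3.75 (similar calculation)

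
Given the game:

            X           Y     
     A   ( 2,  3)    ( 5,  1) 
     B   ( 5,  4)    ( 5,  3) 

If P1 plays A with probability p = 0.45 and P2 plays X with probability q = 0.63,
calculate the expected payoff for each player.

E[P1] = 4.1495, E[P2] = 3.0135

Work:
E[P1] = p·q·π₁(A,X) + p·(1-q)·π₁(A,Y) + (1-p)·q·π₁(B,X) + (1-p)·(1-q)·π₁(B,Y)
= 0.45·0.63·2 + 0.45·0.37·5 + 0.55·0.63·5 + 0.55·0.37·5
= 4.1495

E[P2] = 3.0135 (similar calculation)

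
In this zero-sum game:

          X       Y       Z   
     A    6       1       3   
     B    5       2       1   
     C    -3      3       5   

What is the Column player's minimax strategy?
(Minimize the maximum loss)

Column should play Y, value = 3

Work:
Column player minimizes Row's maximum payoff:
Column X: max payoff to Row = 6
Column Y: max payoff to Row = 3
Column Z: max payoff to Row = 5
Minimum is 3, achieved by column Y.
Minimax strategy: Y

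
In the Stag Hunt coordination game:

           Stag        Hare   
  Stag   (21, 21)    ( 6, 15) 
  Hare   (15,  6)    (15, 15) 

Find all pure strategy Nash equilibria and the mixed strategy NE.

Pure NE: (Stag, Stag) and (Hare, Hare); Mixed NE: p = 0.6, q = 0.6

Work:
Check pure NE:
(Stag, Stag): (21, 21) - no unilateral deviation beneficial
(Hare, Hare): (15, 15) - no unilateral deviation beneficial
Mixed NE: P1 plays Stag with p = 0.6, P2 plays Stag with q = 0.6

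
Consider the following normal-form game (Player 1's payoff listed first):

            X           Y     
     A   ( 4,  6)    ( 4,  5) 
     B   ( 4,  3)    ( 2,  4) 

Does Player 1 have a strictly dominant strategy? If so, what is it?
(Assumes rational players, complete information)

No strictly dominant strategy exists for Player 1

Work:
A strategy strictly dominates another if it gives a strictly higher payoff against every opponent action. Compare each pair of P1's strategies column-by-column:
  A vs B: [4 vs 4, 4 vs 2] → A does not strictly dominate B (column X: 4 ≤ 4)
  B vs A: [4 vs 4, 2 vs 4] → B does not strictly dominate A (column X: 4 ≤ 4)
No single strategy strictly dominates all others → no strictly dominant strategy.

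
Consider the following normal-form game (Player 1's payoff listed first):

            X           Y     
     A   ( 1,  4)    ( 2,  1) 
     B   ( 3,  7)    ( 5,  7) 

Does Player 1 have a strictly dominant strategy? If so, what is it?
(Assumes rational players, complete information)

Yes, Player 1's strictly dominant strategy is B

Work:
A strategy strictly dominates another if it gives a strictly higher payoff against every opponent action. Compare each pair of P1's strategies column-by-column:
  A vs B: [1 vs 3, 2 vs 5] → A does not strictly dominate B (column X: 1 ≤ 3)
  B vs A: [3 vs 1, 5 vs 2] → B strictly dominates A
B strictly dominates every other strategy → strictly dominant.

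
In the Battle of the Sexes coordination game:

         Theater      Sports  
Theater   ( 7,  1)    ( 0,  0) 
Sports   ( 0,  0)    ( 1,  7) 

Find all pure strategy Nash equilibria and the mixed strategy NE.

Pure NE: (Theater, Theater) and (Sports, Sports); Mixed NE: p = 0.875, q = 0.125

Work:
Check pure NE:
(Theater, Theater): (7, 1) - no unilateral deviation beneficial
(Sports, Sports): (1, 7) - no unilateral deviation beneficial
Mixed NE: P1 plays Theater with p = 0.875, P2 plays Theater with q = 0.125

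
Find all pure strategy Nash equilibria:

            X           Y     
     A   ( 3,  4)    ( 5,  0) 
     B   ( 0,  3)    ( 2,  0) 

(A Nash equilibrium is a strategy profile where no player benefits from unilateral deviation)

Nash equilibrium: (A, X)

Work:
Best responses:
  P1 vs X: payoffs [3, 0] → best response A (payoff 3)
  P1 vs Y: payoffs [5, 2] → best response A (payoff 5)
  P2 vs A: payoffs [4, 0] → best response X (payoff 4)
  P2 vs B: payoffs [3, 0] → best response X (payoff 3)
Mutual best responses: (A,X) → Nash equilibria.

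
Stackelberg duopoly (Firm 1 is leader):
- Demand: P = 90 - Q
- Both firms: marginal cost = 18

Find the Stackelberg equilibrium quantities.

q₁* (leader) = 36.0, q₂* (follower) = 18.0

Work:
Follower's reaction: q₂ = (a - c - q₁)/2
Leader substitutes: π₁ = q₁·(a - q₁ - (a-c-q₁)/2 - c)
FOC: q₁* = (90 - 18)/2 = 36.00
Then: q₂* = (90 - 18 - 36.0)/2 = 18.00
Leader has first-mover advantage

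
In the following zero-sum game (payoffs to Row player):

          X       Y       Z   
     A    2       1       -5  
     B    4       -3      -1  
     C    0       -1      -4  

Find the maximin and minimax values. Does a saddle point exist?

Maximin = -3, Minimax = -1, Saddle: False

Work:
Row minimums: [-5, -3, -4] → maximin = -3
Column maximums: [4, 1, -1] → minimax = -1
No saddle point (maximin ≠ minimax). Mixed strategy needed.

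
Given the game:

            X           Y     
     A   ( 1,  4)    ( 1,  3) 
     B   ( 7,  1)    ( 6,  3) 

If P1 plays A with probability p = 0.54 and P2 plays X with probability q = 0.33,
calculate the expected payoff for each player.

E[P1] = 3.4518, E[P2] = 2.8746

Work:
E[P1] = p·q·π₁(A,X) + p·(1-q)·π₁(A,Y) + (1-p)·q·π₁(B,X) + (1-p)·(1-q)·π₁(B,Y)
= 0.54·0.33·1 + 0.54·0.67·1 + 0.46·0.33·7 + 0.46·0.67·6
= 3.4518

E[P2] = 2.8746 (similar calculation)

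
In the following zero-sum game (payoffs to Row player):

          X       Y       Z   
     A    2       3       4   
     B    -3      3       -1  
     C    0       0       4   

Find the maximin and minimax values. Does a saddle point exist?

Maximin = 2, Minimax = 2, Saddle: True

Work:
Row minimums: [2, -3, 0] → maximin = 2
Column maximums: [2, 3, 4] → minimax = 2
Saddle point exists! Game value = 2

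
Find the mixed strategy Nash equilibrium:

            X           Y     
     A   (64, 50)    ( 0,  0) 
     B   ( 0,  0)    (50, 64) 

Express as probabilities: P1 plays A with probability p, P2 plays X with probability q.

p = 0.5614, q = 0.4386

Work:
Find probabilities that make opponent indifferent:
P2 chooses q to make P1 indifferent between A and B
P1 chooses p to make P2 indifferent between X and Y
Mixed NE: P1 plays (A: 0.5614, B: 0.4386), P2 plays (X: 0.4386, Y: 0.5614)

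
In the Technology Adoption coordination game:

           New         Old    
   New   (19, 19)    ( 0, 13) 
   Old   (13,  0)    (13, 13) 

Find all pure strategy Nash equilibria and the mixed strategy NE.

Pure NE: (New, New) and (Old, Old); Mixed NE: p = 0.6842, q = 0.6842

Work:
Check pure NE:
(New, New): (19, 19) - no unilateral deviation beneficial
(Old, Old): (13, 13) - no unilateral deviation beneficial
Mixed NE: P1 plays New with p = 0.6842, P2 plays New with q = 0.6842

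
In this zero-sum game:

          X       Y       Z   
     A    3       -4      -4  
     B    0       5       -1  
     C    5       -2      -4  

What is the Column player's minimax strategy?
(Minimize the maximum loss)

Column should play Z, value = -1

Work:
Column player minimizes Row's maximum payoff:
Column X: max payoff to Row = 5
Column Y: max payoff to Row = 5
Column Z: max payoff to Row = -1
Minimum is -1, achieved by column Z.
Minimax strategy: Z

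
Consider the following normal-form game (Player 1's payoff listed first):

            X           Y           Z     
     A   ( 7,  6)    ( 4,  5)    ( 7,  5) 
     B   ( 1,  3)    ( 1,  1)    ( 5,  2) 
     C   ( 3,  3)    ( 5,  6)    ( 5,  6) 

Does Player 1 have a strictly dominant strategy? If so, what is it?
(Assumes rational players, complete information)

No strictly dominant strategy exists for Player 1

Work:
A strategy strictly dominates another if it gives a strictly higher payoff against every opponent action. Compare each pair of P1's strategies column-by-column:
  A vs B: [7 vs 1, 4 vs 1, 7 vs 5] → A strictly dominates B
  A vs C: [7 vs 3, 4 vs 5, 7 vs 5] → A does not strictly dominate C (column Y: 4 ≤ 5)
  B vs A: [1 vs 7, 1 vs 4, 5 vs 7] → B does not strictly dominate A (column X: 1 ≤ 7)
  B vs C: [1 vs 3, 1 vs 5, 5 vs 5] → B does not strictly dominate C (column X: 1 ≤ 3)
  C vs A: [3 vs 7, 5 vs 4, 5 vs 7] → C does not strictly dominate A (column X: 3 ≤ 7)
  C vs B: [3 vs 1, 5 vs 1, 5 vs 5] → C does not strictly dominate B (column Z: 5 ≤ 5)
No single strategy strictly dominates all others → no strictly dominant strategy.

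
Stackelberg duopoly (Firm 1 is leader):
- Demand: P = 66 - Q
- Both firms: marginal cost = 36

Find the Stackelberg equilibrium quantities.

q₁* (leader) = 15.0, q₂* (follower) = 7.5

Work:
Follower's reaction: q₂ = (a - c - q₁)/2
Leader substitutes: π₁ = q₁·(a - q₁ - (a-c-q₁)/2 - c)
FOC: q₁* = (66 - 36)/2 = 15.00
Then: q₂* = (66 - 36 - 15.0)/2 = 7.50
Leader has first-mover advantage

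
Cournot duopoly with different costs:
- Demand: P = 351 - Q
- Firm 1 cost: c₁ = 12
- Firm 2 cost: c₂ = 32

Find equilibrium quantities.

q₁* = 119.67, q₂* = 99.67

Work:
Reaction: q₁ = (351 - 12 - q₂)/2
Reaction: q₂ = (351 - 32 - q₁)/2
Solve simultaneously:
q₁* = (351 - 2×12 + 32)/3 = 119.67
q₂* = (351 - 2×32 + 12)/3 = 99.67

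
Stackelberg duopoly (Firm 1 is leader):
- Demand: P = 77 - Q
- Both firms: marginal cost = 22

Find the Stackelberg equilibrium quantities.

q₁* (leader) = 27.5, q₂* (follower) = 13.75

Work:
Follower's reaction: q₂ = (a - c - q₁)/2
Leader substitutes: π₁ = q₁·(a - q₁ - (a-c-q₁)/2 - c)
FOC: q₁* = (77 - 22)/2 = 27.50
Then: q₂* = (77 - 22 - 27.5)/2 = 13.75
Leader has first-mover advantage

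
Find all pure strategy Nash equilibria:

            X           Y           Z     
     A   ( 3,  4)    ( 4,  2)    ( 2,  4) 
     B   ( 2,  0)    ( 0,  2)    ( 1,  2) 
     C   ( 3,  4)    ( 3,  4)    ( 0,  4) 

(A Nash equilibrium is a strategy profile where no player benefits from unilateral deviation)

Nash equilibrium: (A, X), (A, Z), (C, X)

Work:
Best responses:
  P1 vs X: payoffs [3, 2, 3] → best response A/C (payoff 3)
  P1 vs Y: payoffs [4, 0, 3] → best response A (payoff 4)
  P1 vs Z: payoffs [2, 1, 0] → best response A (payoff 2)
  P2 vs A: payoffs [4, 2, 4] → best response X/Z (payoff 4)
  P2 vs B: payoffs [0, 2, 2] → best response Y/Z (payoff 2)
  P2 vs C: payoffs [4, 4, 4] → best response X/Y/Z (payoff 4)
Mutual best responses: (A,X), (A,Z), (C,X) → Nash equilibria.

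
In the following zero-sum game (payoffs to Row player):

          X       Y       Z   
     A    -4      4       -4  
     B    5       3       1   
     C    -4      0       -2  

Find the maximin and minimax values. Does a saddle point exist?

Maximin = 1, Minimax = 1, Saddle: True

Work:
Row minimums: [-4, 1, -4] → maximin = 1
Column maximums: [5, 4, 1] → minimax = 1
Saddle point exists! Game value = 1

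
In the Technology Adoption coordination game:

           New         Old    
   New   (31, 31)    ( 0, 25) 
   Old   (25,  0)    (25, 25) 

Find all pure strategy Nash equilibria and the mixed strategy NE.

Pure NE: (New, New) and (Old, Old); Mixed NE: p = 0.8065, q = 0.8065

Work:
Check pure NE:
(New, New): (31, 31) - no unilateral deviation beneficial
(Old, Old): (25, 25) - no unilateral deviation beneficial
Mixed NE: P1 plays New with p = 0.8065, P2 plays New with q = 0.8065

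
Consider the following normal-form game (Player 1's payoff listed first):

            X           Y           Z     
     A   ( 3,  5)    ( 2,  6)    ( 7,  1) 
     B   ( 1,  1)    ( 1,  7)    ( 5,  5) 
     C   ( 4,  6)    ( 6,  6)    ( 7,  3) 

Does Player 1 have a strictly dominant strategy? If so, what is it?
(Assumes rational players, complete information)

No strictly dominant strategy exists for Player 1

Work:
A strategy strictly dominates another if it gives a strictly higher payoff against every opponent action. Compare each pair of P1's strategies column-by-column:
  A vs B: [3 vs 1, 2 vs 1, 7 vs 5] → A strictly dominates B
  A vs C: [3 vs 4, 2 vs 6, 7 vs 7] → A does not strictly dominate C (column X: 3 ≤ 4)
  B vs A: [1 vs 3, 1 vs 2, 5 vs 7] → B does not strictly dominate A (column X: 1 ≤ 3)
  B vs C: [1 vs 4, 1 vs 6, 5 vs 7] → B does not strictly dominate C (column X: 1 ≤ 4)
  C vs A: [4 vs 3, 6 vs 2, 7 vs 7] → C does not strictly dominate A (column Z: 7 ≤ 7)
  C vs B: [4 vs 1, 6 vs 1, 7 vs 5] → C strictly dominates B
No single strategy strictly dominates all others → no strictly dominant strategy.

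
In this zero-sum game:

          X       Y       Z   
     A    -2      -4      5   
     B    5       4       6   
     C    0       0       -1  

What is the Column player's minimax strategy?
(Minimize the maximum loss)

Column should play Y, value = 4

Work:
Column player minimizes Row's maximum payoff:
Column X: max payoff to Row = 5
Column Y: max payoff to Row = 4
Column Z: max payoff to Row = 6
Minimum is 4, achieved by column Y.
Minimax strategy: Y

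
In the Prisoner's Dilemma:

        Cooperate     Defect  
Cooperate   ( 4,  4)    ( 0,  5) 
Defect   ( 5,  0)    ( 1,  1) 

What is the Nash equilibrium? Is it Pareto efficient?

(Defect, Defect) is NE; not Pareto efficient

Work:
Defect dominates Cooperate for both players:
If P2 cooperates: Defect (5) > Cooperate (4)
If P2 defects: Defect (1) > Cooperate (0)
NE: (Defect, Defect) with payoff (1, 1)
But (Cooperate, Cooperate) = (4, 4) Pareto dominates (1, 1)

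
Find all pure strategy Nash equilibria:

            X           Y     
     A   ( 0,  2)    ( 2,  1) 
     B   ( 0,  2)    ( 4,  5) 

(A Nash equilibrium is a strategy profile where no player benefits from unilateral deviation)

Nash equilibrium: (A, X), (B, Y)

Work:
Best responses:
  P1 vs X: payoffs [0, 0] → best response A/B (payoff 0)
  P1 vs Y: payoffs [2, 4] → best response B (payoff 4)
  P2 vs A: payoffs [2, 1] → best response X (payoff 2)
  P2 vs B: payoffs [2, 5] → best response Y (payoff 5)
Mutual best responses: (A,X), (B,Y) → Nash equilibria.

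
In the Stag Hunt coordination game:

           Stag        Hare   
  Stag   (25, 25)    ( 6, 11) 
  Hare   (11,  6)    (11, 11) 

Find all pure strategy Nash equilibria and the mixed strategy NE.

Pure NE: (Stag, Stag) and (Hare, Hare); Mixed NE: p = 0.2632, q = 0.2632

Work:
Check pure NE:
(Stag, Stag): (25, 25) - no unilateral deviation beneficial
(Hare, Hare): (11, 11) - no unilateral deviation beneficial
Mixed NE: P1 plays Stag with p = 0.2632, P2 plays Stag with q = 0.2632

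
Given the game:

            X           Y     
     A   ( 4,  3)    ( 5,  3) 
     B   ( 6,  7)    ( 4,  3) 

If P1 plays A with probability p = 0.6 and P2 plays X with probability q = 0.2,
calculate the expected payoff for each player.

E[P1] = 4.64, E[P2] = 3.32

Work:
E[P1] = p·q·π₁(A,X) + p·(1-q)·π₁(A,Y) + (1-p)·q·π₁(B,X) + (1-p)·(1-q)·π₁(B,Y)
= 0.6·0.2·4 + 0.6·0.8·5 + 0.4·0.2·6 + 0.4·0.8·4
= 4.64

E[P2] = 3.32 (similar calculation)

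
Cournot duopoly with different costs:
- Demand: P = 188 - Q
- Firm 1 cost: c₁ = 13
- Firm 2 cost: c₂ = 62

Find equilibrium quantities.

q₁* = 74.67, q₂* = 25.67

Work:
Reaction: q₁ = (188 - 13 - q₂)/2
Reaction: q₂ = (188 - 62 - q₁)/2
Solve simultaneously:
q₁* = (188 - 2×13 + 62)/3 = 74.67
q₂* = (188 - 2×62 + 13)/3 = 25.67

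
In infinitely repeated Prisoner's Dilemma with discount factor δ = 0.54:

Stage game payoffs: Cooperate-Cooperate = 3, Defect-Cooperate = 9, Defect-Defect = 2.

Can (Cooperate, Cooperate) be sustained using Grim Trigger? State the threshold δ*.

δ* = 0.8571; since δ = 0.54 < 0.8571, cooperation cannot be sustained

Work:
For Grim Trigger:
Cooperate forever: 3/(1-δ)
Defect then punished: 9 + 2·δ/(1-δ)
Need: 3/(1-δ) ≥ 9 + 2·δ/(1-δ)
Solving: δ ≥ (T-R)/(T-P) = (9-3)/(9-2) = 0.8571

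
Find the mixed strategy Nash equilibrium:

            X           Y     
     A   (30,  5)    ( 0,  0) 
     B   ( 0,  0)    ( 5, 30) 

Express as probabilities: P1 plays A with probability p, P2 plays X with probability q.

p = 0.8571, q = 0.1429

Work:
Find probabilities that make opponent indifferent:
P2 chooses q to make P1 indifferent between A and B
P1 chooses p to make P2 indifferent between X and Y
Mixed NE: P1 plays (A: 0.8571, B: 0.1429), P2 plays (X: 0.1429, Y: 0.8571)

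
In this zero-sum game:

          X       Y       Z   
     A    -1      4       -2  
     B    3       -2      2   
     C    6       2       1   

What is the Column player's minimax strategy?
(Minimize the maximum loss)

Column should play Z, value = 2

Work:
Column player minimizes Row's maximum payoff:
Column X: max payoff to Row = 6
Column Y: max payoff to Row = 4
Column Z: max payoff to Row = 2
Minimum is 2, achieved by column Z.
Minimax strategy: Z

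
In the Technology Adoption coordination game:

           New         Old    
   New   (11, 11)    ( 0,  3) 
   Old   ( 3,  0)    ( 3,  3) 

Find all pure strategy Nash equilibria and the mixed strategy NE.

Pure NE: (New, New) and (Old, Old); Mixed NE: p = 0.2727, q = 0.2727

Work:
Check pure NE:
(New, New): (11, 11) - no unilateral deviation beneficial
(Old, Old): (3, 3) - no unilateral deviation beneficial
Mixed NE: P1 plays New with p = 0.2727, P2 plays New with q = 0.2727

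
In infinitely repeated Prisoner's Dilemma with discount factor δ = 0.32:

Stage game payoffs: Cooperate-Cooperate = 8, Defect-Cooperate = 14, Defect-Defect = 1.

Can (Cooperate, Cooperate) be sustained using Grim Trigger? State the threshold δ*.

δ* = 0.4615; since δ = 0.32 < 0.4615, cooperation cannot be sustained

Work:
For Grim Trigger:
Cooperate forever: 8/(1-δ)
Defect then punished: 14 + 1·δ/(1-δ)
Need: 8/(1-δ) ≥ 14 + 1·δ/(1-δ)
Solving: δ ≥ (T-R)/(T-P) = (14-8)/(14-1) = 0.4615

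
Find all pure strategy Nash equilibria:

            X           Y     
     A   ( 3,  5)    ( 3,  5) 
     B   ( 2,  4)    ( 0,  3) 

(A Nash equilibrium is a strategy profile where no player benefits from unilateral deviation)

Nash equilibrium: (A, X), (A, Y)

Work:
Best responses:
  P1 vs X: payoffs [3, 2] → best response A (payoff 3)
  P1 vs Y: payoffs [3, 0] → best response A (payoff 3)
  P2 vs A: payoffs [5, 5] → best response X/Y (payoff 5)
  P2 vs B: payoffs [4, 3] → best response X (payoff 4)
Mutual best responses: (A,X), (A,Y) → Nash equilibria.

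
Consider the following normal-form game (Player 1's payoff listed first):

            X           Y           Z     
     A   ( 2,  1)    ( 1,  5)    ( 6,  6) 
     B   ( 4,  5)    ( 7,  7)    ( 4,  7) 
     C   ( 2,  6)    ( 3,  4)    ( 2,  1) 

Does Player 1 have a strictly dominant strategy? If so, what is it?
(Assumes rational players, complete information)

No strictly dominant strategy exists for Player 1

Work:
A strategy strictly dominates another if it gives a strictly higher payoff against every opponent action. Compare each pair of P1's strategies column-by-column:
  A vs B: [2 vs 4, 1 vs 7, 6 vs 4] → A does not strictly dominate B (column X: 2 ≤ 4)
  A vs C: [2 vs 2, 1 vs 3, 6 vs 2] → A does not strictly dominate C (column X: 2 ≤ 2)
  B vs A: [4 vs 2, 7 vs 1, 4 vs 6] → B does not strictly dominate A (column Z: 4 ≤ 6)
  B vs C: [4 vs 2, 7 vs 3, 4 vs 2] → B strictly dominates C
  C vs A: [2 vs 2, 3 vs 1, 2 vs 6] → C does not strictly dominate A (column X: 2 ≤ 2)
  C vs B: [2 vs 4, 3 vs 7, 2 vs 4] → C does not strictly dominate B (column X: 2 ≤ 4)
No single strategy strictly dominates all others → no strictly dominant strategy.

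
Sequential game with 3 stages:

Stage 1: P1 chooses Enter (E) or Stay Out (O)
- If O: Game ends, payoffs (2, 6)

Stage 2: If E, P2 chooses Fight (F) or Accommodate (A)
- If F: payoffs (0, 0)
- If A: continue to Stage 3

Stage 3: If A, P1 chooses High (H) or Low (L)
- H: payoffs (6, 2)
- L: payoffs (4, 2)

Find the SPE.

SPE: (E, A, H); Outcome (6, 2)

Work:
Stage 3: P1 chooses H (6 vs 4)
Stage 2: P2: F->0, A->2 (anticipating H). Choose A
Stage 1: P1: O->2, E->6 (anticipating A, H). Choose E
SPE path: E -> A -> H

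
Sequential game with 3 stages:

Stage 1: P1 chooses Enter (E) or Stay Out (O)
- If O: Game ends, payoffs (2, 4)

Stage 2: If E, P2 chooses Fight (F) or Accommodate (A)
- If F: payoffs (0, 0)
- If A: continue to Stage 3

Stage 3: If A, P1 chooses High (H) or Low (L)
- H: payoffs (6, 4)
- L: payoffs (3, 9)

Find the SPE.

SPE: (E, A, H); Outcome (6, 4)

Work:
Stage 3: P1 chooses H (6 vs 3)
Stage 2: P2: F->0, A->4 (anticipating H). Choose A
Stage 1: P1: O->2, E->6 (anticipating A, H). Choose E
SPE path: E -> A -> H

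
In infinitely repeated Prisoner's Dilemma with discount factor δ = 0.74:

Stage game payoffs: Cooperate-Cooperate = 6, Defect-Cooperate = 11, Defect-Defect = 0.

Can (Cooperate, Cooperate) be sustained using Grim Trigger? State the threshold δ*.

δ* = 0.4545; since δ = 0.74 ≥ 0.4545, cooperation can be sustained

Work:
For Grim Trigger:
Cooperate forever: 6/(1-δ)
Defect then punished: 11 + 0·δ/(1-δ)
Need: 6/(1-δ) ≥ 11 + 0·δ/(1-δ)
Solving: δ ≥ (T-R)/(T-P) = (11-6)/(11-0) = 0.4545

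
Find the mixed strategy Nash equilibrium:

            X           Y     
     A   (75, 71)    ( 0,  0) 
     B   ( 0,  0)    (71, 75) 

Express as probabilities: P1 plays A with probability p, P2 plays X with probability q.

p = 0.5137, q = 0.4863

Work:
Find probabilities that make opponent indifferent:
P2 chooses q to make P1 indifferent between A and B
P1 chooses p to make P2 indifferent between X and Y
Mixed NE: P1 plays (A: 0.5137, B: 0.4863), P2 plays (X: 0.4863, Y: 0.5137)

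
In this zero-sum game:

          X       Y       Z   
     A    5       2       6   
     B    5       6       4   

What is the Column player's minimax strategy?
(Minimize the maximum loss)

Column should play X, value = 5

Work:
Column player minimizes Row's maximum payoff:
Column X: max payoff to Row = 5
Column Y: max payoff to Row = 6
Column Z: max payoff to Row = 6
Minimum is 5, achieved by column X.
Minimax strategy: X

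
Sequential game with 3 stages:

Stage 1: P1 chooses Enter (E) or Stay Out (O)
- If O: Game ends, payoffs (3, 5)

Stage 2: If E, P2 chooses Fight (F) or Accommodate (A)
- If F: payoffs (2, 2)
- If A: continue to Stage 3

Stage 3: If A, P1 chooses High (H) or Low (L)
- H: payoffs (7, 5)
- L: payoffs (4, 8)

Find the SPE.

SPE: (E, A, H); Outcome (7, 5)

Work:
Stage 3: P1 chooses H (7 vs 4)
Stage 2: P2: F->2, A->5 (anticipating H). Choose A
Stage 1: P1: O->3, E->7 (anticipating A, H). Choose E
SPE path: E -> A -> H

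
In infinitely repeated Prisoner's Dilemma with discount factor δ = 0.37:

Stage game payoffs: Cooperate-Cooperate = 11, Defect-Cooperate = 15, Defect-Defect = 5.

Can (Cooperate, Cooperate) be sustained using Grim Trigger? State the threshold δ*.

δ* = 0.4; since δ = 0.37 < 0.4, cooperation cannot be sustained

Work:
For Grim Trigger:
Cooperate forever: 11/(1-δ)
Defect then punished: 15 + 5·δ/(1-δ)
Need: 11/(1-δ) ≥ 15 + 5·δ/(1-δ)
Solving: δ ≥ (T-R)/(T-P) = (15-11)/(15-5) = 0.4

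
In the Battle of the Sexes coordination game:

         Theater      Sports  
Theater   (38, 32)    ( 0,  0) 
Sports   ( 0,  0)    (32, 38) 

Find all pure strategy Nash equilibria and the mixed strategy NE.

Pure NE: (Theater, Theater) and (Sports, Sports); Mixed NE: p = 0.5429, q = 0.4571

Work:
Check pure NE:
(Theater, Theater): (38, 32) - no unilateral deviation beneficial
(Sports, Sports): (32, 38) - no unilateral deviation beneficial
Mixed NE: P1 plays Theater with p = 0.5429, P2 plays Theater with q = 0.4571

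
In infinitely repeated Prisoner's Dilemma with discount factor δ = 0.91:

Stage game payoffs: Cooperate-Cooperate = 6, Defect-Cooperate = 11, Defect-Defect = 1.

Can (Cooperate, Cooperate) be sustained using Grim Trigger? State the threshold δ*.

δ* = 0.5; since δ = 0.91 ≥ 0.5, cooperation can be sustained

Work:
For Grim Trigger:
Cooperate forever: 6/(1-δ)
Defect then punished: 11 + 1·δ/(1-δ)
Need: 6/(1-δ) ≥ 11 + 1·δ/(1-δ)
Solving: δ ≥ (T-R)/(T-P) = (11-6)/(11-1) = 0.5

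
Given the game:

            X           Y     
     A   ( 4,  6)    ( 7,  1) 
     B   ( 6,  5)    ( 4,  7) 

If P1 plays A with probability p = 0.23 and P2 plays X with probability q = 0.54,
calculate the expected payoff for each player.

E[P1] = 5.149, E[P2] = 5.4094

Work:
E[P1] = p·q·π₁(A,X) + p·(1-q)·π₁(A,Y) + (1-p)·q·π₁(B,X) + (1-p)·(1-q)·π₁(B,Y)
= 0.23·0.54·4 + 0.23·0.46·7 + 0.77·0.54·6 + 0.77·0.46·4
= 5.149

E[P2] = 5.4094 (similar calculation)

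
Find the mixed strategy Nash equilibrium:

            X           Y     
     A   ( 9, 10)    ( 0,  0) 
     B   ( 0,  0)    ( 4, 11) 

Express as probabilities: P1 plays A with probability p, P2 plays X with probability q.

p = 0.5238, q = 0.3077

Work:
Find probabilities that make opponent indifferent:
P2 chooses q to make P1 indifferent between A and B
P1 chooses p to make P2 indifferent between X and Y
Mixed NE: P1 plays (A: 0.5238, B: 0.4762), P2 plays (X: 0.3077, Y: 0.6923)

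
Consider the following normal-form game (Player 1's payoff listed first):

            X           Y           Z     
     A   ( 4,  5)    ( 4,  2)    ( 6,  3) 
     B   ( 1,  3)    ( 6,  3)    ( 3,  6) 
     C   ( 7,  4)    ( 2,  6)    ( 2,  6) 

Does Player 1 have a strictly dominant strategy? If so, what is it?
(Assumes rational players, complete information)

No strictly dominant strategy exists for Player 1

Work:
A strategy strictly dominates another if it gives a strictly higher payoff against every opponent action. Compare each pair of P1's strategies column-by-column:
  A vs B: [4 vs 1, 4 vs 6, 6 vs 3] → A does not strictly dominate B (column Y: 4 ≤ 6)
  A vs C: [4 vs 7, 4 vs 2, 6 vs 2] → A does not strictly dominate C (column X: 4 ≤ 7)
  B vs A: [1 vs 4, 6 vs 4, 3 vs 6] → B does not strictly dominate A (column X: 1 ≤ 4)
  B vs C: [1 vs 7, 6 vs 2, 3 vs 2] → B does not strictly dominate C (column X: 1 ≤ 7)
  C vs A: [7 vs 4, 2 vs 4, 2 vs 6] → C does not strictly dominate A (column Y: 2 ≤ 4)
  C vs B: [7 vs 1, 2 vs 6, 2 vs 3] → C does not strictly dominate B (column Y: 2 ≤ 6)
No single strategy strictly dominates all others → no strictly dominant strategy.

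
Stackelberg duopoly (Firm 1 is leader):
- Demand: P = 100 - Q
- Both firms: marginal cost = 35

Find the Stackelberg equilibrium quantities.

q₁* (leader) = 32.5, q₂* (follower) = 16.25

Work:
Follower's reaction: q₂ = (a - c - q₁)/2
Leader substitutes: π₁ = q₁·(a - q₁ - (a-c-q₁)/2 - c)
FOC: q₁* = (100 - 35)/2 = 32.50
Then: q₂* = (100 - 35 - 32.5)/2 = 16.25
Leader has first-mover advantage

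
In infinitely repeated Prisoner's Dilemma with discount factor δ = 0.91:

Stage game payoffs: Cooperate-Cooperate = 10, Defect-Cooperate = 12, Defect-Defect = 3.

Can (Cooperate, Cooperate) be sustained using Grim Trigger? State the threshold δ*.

δ* = 0.2222; since δ = 0.91 ≥ 0.2222, cooperation can be sustained

Work:
For Grim Trigger:
Cooperate forever: 10/(1-δ)
Defect then punished: 12 + 3·δ/(1-δ)
Need: 10/(1-δ) ≥ 12 + 3·δ/(1-δ)
Solving: δ ≥ (T-R)/(T-P) = (12-10)/(12-3) = 0.2222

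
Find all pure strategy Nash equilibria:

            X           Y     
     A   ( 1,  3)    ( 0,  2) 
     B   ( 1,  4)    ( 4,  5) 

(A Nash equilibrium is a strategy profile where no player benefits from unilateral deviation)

Nash equilibrium: (A, X), (B, Y)

Work:
Best responses:
  P1 vs X: payoffs [1, 1] → best response A/B (payoff 1)
  P1 vs Y: payoffs [0, 4] → best response B (payoff 4)
  P2 vs A: payoffs [3, 2] → best response X (payoff 3)
  P2 vs B: payoffs [4, 5] → best response Y (payoff 5)
Mutual best responses: (A,X), (B,Y) → Nash equilibria.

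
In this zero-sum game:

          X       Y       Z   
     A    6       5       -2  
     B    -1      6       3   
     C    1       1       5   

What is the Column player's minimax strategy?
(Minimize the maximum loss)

Column should play Z, value = 5

Work:
Column player minimizes Row's maximum payoff:
Column X: max payoff to Row = 6
Column Y: max payoff to Row = 6
Column Z: max payoff to Row = 5
Minimum is 5, achieved by column Z.
Minimax strategy: Z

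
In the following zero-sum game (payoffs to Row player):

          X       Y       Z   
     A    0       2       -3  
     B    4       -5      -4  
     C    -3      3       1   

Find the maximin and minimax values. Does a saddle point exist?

Maximin = -3, Minimax = 1, Saddle: False

Work:
Row minimums: [-3, -5, -3] → maximin = -3
Column maximums: [4, 3, 1] → minimax = 1
No saddle point (maximin ≠ minimax). Mixed strategy needed.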